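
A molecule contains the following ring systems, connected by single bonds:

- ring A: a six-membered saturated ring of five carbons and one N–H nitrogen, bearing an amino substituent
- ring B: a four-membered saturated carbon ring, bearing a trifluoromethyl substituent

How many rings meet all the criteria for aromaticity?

Ring A has only sp³ atoms, so it is not fully conjugated — not aromatic (piperidine).
Ring B has only sp³ atoms, so it is not fully conjugated — not aromatic (cyclobutane).
No ring is aromatic. Total: 0.

0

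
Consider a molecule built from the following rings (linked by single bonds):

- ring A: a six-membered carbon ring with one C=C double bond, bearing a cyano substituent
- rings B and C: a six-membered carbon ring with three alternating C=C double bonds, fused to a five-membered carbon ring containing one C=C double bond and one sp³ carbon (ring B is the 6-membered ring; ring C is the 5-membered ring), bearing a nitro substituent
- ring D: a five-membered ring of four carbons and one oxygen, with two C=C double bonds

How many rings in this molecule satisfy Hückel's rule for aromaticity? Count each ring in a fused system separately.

2

Ring A has four sp³ carbons, so it is not fully conjugated — not aromatic (cyclohexene).
Ring B is planar and fully conjugated; 3 ring double bonds give 6 π electrons. 6 = 4(1)+2, so ring B is aromatic (benzene ring).
Ring C has one sp³ carbon, so it is not fully conjugated — not aromatic (cyclopentene ring).
Ring D is planar and fully conjugated; 2 ring double bonds (4 π electrons) plus a heteroatom lone pair (2) give 6 π electrons. Since 6 = 4n+2 (n=1), ring D is aromatic (furan).
Aromatic: B, D. Total: 2.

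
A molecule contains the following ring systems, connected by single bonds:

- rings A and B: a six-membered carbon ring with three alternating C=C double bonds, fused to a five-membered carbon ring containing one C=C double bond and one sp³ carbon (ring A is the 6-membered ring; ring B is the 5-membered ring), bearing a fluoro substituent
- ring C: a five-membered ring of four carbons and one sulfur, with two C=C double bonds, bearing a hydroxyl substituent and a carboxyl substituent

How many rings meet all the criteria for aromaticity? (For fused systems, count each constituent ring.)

2

Ring A has a continuous p-orbital overlap around the ring; 3 ring double bonds give 6 π electrons. That satisfies 4n+2 with n=1, so ring A is aromatic (benzene ring).
Ring B has one sp³ carbon, so it is not fully conjugated — not aromatic (cyclopentene ring).
Ring C is planar and fully conjugated; 2 ring double bonds (4 π electrons) plus a heteroatom lone pair (2) give 6 π electrons. Since 6 = 4n+2 (n=1), ring C is aromatic (thiophene).
Aromatic: A, C. Total: 2.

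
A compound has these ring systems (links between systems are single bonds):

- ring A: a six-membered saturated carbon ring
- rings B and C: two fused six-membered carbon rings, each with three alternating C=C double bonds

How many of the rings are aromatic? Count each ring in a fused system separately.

Ring A has only sp³ atoms, so it is not fully conjugated — not aromatic (cyclohexane).
Rings B and C form a fused bicyclic system with 10 sp² atoms and 10 π electrons from ring double bonds. 10 = 4(2)+2, so the system is aromatic and both rings count as aromatic (naphthalene).
Aromatic: B, C. Total: 2.

2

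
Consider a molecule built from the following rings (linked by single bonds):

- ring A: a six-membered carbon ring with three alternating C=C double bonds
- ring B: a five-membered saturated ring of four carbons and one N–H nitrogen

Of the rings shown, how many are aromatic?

Ring A is planar and fully conjugated; 3 ring double bonds give 6 π electrons. That satisfies 4n+2 with n=1, so ring A is aromatic (benzene).
Ring B has only sp³ atoms, so it is not fully conjugated — not aromatic (pyrrolidine).
Aromatic: A. Total: 1.

1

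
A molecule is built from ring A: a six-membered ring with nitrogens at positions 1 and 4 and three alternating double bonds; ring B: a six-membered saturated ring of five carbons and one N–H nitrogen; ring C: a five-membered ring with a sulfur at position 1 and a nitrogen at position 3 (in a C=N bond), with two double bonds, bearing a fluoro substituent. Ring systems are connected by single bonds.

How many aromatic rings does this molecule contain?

Ring A is fully conjugated (every ring atom contributes a p orbital); 3 ring double bonds give 6 π electrons. That satisfies 4n+2 with n=1, so ring A is aromatic (pyrazine).
Ring B has only sp³ atoms, so it is not fully conjugated — not aromatic (piperidine).
Ring C has a continuous p-orbital overlap around the ring; 2 ring double bonds (4 π electrons) plus a heteroatom lone pair (2) give 6 π electrons. Since 6 = 4n+2 (n=1), ring C is aromatic (thiazole).
Aromatic: A, C. Total: 2.

2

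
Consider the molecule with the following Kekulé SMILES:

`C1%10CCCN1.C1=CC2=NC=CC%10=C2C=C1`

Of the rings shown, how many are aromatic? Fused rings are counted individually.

2

The SMILES encodes a five-membered saturated ring of four carbons and one N–H nitrogen; two fused six-membered rings, each with three alternating double bonds; one ring is all carbon and the other has one ring nitrogen.
The 5-membered ring with one N–H has only sp³ atoms, so it is not fully conjugated — not aromatic (pyrrolidine).
The fused 6/6-membered bicyclic (with one nitrogen) is a single π system with 10 sp² atoms and 10 π electrons from ring double bonds. 10 = 4(2)+2, so the system is aromatic and both rings count as aromatic (quinoline).
2 of the 3 rings are aromatic. Total: 2.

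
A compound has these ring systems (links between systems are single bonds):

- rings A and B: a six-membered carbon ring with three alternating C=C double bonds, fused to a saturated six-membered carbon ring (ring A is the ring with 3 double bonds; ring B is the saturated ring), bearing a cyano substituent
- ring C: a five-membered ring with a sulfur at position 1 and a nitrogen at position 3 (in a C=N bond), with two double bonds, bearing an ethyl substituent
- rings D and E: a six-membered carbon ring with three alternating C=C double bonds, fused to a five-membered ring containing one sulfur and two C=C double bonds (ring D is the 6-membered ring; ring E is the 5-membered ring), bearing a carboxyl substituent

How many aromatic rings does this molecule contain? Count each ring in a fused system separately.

Ring A is planar and fully conjugated; 3 ring double bonds give 6 π electrons. Since 6 = 4n+2 (n=1), ring A is aromatic (benzene ring).
Ring B has four sp³ carbons, so it is not fully conjugated — not aromatic (cyclohexane ring).
Ring C is planar and fully conjugated; 2 ring double bonds (4 π electrons) plus a heteroatom lone pair (2) give 6 π electrons. That satisfies 4n+2 with n=1, so ring C is aromatic (thiazole).
Rings D and E form a fused bicyclic system (with one sulfur) with 9 sp² atoms and 10 π electrons from ring double bonds plus a heteroatom lone pair. 10 = 4(2)+2, so the system is aromatic and both rings count as aromatic (benzothiophene).
Aromatic: A, C, D, E. Total: 4.

4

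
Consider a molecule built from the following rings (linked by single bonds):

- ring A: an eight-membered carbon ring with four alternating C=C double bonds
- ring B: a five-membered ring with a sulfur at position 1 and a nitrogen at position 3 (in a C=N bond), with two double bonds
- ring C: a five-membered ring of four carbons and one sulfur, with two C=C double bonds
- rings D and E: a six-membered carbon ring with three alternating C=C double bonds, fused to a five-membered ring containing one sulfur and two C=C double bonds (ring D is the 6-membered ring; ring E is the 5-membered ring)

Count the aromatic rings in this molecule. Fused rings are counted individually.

4

Ring A has only sp² ring atoms; a planar conformation would have a fully conjugated π system of 8 electrons. But 8 = 4(2), which is 4n not 4n+2, so ring A is not aromatic (cyclooctatetraene) — cyclooctatetraene distorts into a non-planar tub to avoid antiaromaticity.
Ring B is planar and fully conjugated; 2 ring double bonds (4 π electrons) plus a heteroatom lone pair (2) give 6 π electrons. 6 = 4(1)+2, so ring B is aromatic (thiazole).
Ring C has a continuous p-orbital overlap around the ring; 2 ring double bonds (4 π electrons) plus a heteroatom lone pair (2) give 6 π electrons. 6 = 4(1)+2, so ring C is aromatic (thiophene).
Rings D and E form a fused bicyclic system (with one sulfur) with 9 sp² atoms and 10 π electrons from ring double bonds plus a heteroatom lone pair. 10 = 4(2)+2, so the system is aromatic and both rings count as aromatic (benzothiophene).
Aromatic: B, C, D, E. Total: 4.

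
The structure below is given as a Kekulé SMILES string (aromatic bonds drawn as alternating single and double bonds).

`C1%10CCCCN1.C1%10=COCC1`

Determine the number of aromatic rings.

0

The SMILES encodes a six-membered saturated ring of five carbons and one N–H nitrogen; a five-membered ring of four carbons and one oxygen, with one C=C double bond and two sp³ carbons.
The 6-membered ring with one N–H has only sp³ atoms, so it is not fully conjugated — not aromatic (piperidine).
The 5-membered ring with one oxygen has two sp³ carbons, so it is not fully conjugated — not aromatic (2,3-dihydrofuran).
None of the rings are aromatic. Total: 0.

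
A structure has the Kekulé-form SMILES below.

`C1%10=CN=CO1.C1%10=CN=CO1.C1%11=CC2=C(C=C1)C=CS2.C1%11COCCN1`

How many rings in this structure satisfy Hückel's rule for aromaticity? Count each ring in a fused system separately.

4

The SMILES encodes a five-membered ring with an oxygen at position 1 and a nitrogen at position 3 (in a C=N bond), with two double bonds; a five-membered ring with an oxygen at position 1 and a nitrogen at position 3 (in a C=N bond), with two double bonds; a six-membered carbon ring with three alternating C=C double bonds, fused to a five-membered ring containing one sulfur and two C=C double bonds; a six-membered saturated ring with an oxygen and an N–H nitrogen at positions 1 and 4.
The 5-membered ring with one oxygen and one =N– is planar and fully conjugated; 2 ring double bonds (4 π electrons) plus a heteroatom lone pair (2) give 6 π electrons. 6 = 4(1)+2, so it is aromatic (oxazole).
The second 5-membered ring with one oxygen and one =N– is planar and fully conjugated; 2 ring double bonds (4 π electrons) plus a heteroatom lone pair (2) give 6 π electrons. Since 6 = 4n+2 (n=1), it is aromatic (oxazole).
The fused 6/5-membered bicyclic (with one sulfur) is a single π system with 9 sp² atoms and 10 π electrons from ring double bonds plus a heteroatom lone pair. 10 = 4(2)+2, so the system is aromatic and both rings count as aromatic (benzothiophene).
The 6-membered ring with one oxygen and one N–H (1,4) has only sp³ atoms, so it is not fully conjugated — not aromatic (morpholine).
4 of the 5 rings are aromatic. Total: 4.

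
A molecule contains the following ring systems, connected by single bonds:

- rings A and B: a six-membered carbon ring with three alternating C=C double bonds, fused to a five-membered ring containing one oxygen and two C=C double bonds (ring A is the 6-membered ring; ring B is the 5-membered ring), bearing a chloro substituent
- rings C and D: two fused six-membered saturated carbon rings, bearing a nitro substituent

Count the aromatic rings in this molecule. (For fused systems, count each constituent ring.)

Rings A and B form a fused bicyclic system (with one oxygen) with 9 sp² atoms and 10 π electrons from ring double bonds plus a heteroatom lone pair. 10 = 4(2)+2, so the system is aromatic and both rings count as aromatic (benzofuran).
Ring C has only sp³ atoms, so it is not fully conjugated — not aromatic (cyclohexane ring).
Ring D has only sp³ atoms, so it is not fully conjugated — not aromatic (cyclohexane ring).
Aromatic: A, B. Total: 2.

2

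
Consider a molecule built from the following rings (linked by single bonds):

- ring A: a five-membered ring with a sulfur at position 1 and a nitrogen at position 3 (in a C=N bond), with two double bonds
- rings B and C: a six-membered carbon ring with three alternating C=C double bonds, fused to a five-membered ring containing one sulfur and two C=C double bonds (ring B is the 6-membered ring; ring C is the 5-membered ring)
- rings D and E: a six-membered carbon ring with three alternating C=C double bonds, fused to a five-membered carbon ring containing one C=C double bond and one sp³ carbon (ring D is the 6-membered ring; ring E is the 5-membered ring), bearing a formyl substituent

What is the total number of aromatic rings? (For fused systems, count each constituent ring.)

Ring A is planar and fully conjugated; 2 ring double bonds (4 π electrons) plus a heteroatom lone pair (2) give 6 π electrons. Since 6 = 4n+2 (n=1), ring A is aromatic (thiazole).
Rings B and C form a fused bicyclic system (with one sulfur) with 9 sp² atoms and 10 π electrons from ring double bonds plus a heteroatom lone pair. 10 = 4(2)+2, so the system is aromatic and both rings count as aromatic (benzothiophene).
Ring D has a continuous p-orbital overlap around the ring; 3 ring double bonds give 6 π electrons. That satisfies 4n+2 with n=1, so ring D is aromatic (benzene ring).
Ring E has one sp³ carbon, so it is not fully conjugated — not aromatic (cyclopentene ring).
Aromatic: A, B, C, D. Total: 4.

4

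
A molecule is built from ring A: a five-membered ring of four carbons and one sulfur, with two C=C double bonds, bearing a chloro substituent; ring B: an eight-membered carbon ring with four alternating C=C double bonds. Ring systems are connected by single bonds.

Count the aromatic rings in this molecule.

1

Ring A has a continuous p-orbital overlap around the ring; 2 ring double bonds (4 π electrons) plus a heteroatom lone pair (2) give 6 π electrons. That satisfies 4n+2 with n=1, so ring A is aromatic (thiophene).
Ring B has only sp² ring atoms; a planar conformation would have a fully conjugated π system of 8 electrons. But 8 = 4(2), which is 4n not 4n+2, so ring B is not aromatic (cyclooctatetraene) — cyclooctatetraene distorts into a non-planar tub to avoid antiaromaticity.
Aromatic: A. Total: 1.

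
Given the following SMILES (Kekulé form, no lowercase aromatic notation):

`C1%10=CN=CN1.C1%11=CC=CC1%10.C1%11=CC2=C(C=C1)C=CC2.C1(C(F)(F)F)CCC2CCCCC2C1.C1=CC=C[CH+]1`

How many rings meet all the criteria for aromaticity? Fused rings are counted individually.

2

The SMILES encodes a five-membered ring with nitrogens at positions 1 and 3 (one bearing H, one in a C=N bond) and two double bonds; a five-membered carbon ring with two conjugated C=C double bonds and one sp³ carbon; a six-membered carbon ring with three alternating C=C double bonds, fused to a five-membered carbon ring containing one C=C double bond and one sp³ carbon; two fused six-membered saturated carbon rings; a five-membered all-carbon ring bearing a positive charge on one carbon, with two C=C double bonds.
The 5-membered ring with two nitrogens (one N–H, one =N–) has a continuous p-orbital overlap around the ring; 2 ring double bonds (4 π electrons) plus a heteroatom lone pair (2) give 6 π electrons. That satisfies 4n+2 with n=1, so it is aromatic (imidazole).
The 5-membered ring has one sp³ carbon, so it is not fully conjugated — not aromatic (cyclopentadiene).
The 6-membered ring has a continuous p-orbital overlap around the ring; 3 ring double bonds give 6 π electrons. 6 = 4(1)+2, so it is aromatic (benzene ring).
The second 5-membered ring has one sp³ carbon, so it is not fully conjugated — not aromatic (cyclopentene ring).
The second 6-membered ring has only sp³ atoms, so it is not fully conjugated — not aromatic (cyclohexane ring).
The third 6-membered ring has only sp³ atoms, so it is not fully conjugated — not aromatic (cyclohexane ring).
The third 5-membered ring has only sp² ring atoms; a planar conformation would have a fully conjugated π system of 4 electrons. But 4 = 4(1), which is 4n not 4n+2, so it is not aromatic (cyclopentadienyl cation).
2 of the 7 rings are aromatic. Total: 2.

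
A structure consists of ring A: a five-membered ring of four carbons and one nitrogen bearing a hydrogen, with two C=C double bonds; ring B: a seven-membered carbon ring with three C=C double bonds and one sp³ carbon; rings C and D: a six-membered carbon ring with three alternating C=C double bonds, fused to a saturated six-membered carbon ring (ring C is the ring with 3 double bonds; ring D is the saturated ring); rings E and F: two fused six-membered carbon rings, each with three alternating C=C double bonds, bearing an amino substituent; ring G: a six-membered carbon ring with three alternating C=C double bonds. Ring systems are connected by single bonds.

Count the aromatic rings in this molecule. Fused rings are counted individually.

5

Ring A has a continuous p-orbital overlap around the ring; 2 ring double bonds (4 π electrons) plus a heteroatom lone pair (2) give 6 π electrons. 6 = 4(1)+2, so ring A is aromatic (pyrrole).
Ring B has one sp³ carbon, so it is not fully conjugated — not aromatic (cycloheptatriene).
Ring C has a continuous p-orbital overlap around the ring; 3 ring double bonds give 6 π electrons. Since 6 = 4n+2 (n=1), ring C is aromatic (benzene ring).
Ring D has four sp³ carbons, so it is not fully conjugated — not aromatic (cyclohexane ring).
Rings E and F form a fused bicyclic system with 10 sp² atoms and 10 π electrons from ring double bonds. 10 = 4(2)+2, so the system is aromatic and both rings count as aromatic (naphthalene).
Ring G is planar and fully conjugated; 3 ring double bonds give 6 π electrons. Since 6 = 4n+2 (n=1), ring G is aromatic (benzene).
Aromatic: A, C, E, F, G. Total: 5.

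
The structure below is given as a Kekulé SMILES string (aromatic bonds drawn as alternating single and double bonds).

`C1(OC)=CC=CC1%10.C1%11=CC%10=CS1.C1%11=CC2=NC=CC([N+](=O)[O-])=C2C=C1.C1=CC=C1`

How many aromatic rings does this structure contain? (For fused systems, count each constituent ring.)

3

The SMILES encodes a five-membered carbon ring with two conjugated C=C double bonds and one sp³ carbon; a five-membered ring of four carbons and one sulfur, with two C=C double bonds; two fused six-membered rings, each with three alternating double bonds; one ring is all carbon and the other has one ring nitrogen; a four-membered carbon ring with two alternating C=C double bonds.
The 5-membered ring has one sp³ carbon, so it is not fully conjugated — not aromatic (cyclopentadiene).
The 5-membered ring with one sulfur is fully conjugated (every ring atom contributes a p orbital); 2 ring double bonds (4 π electrons) plus a heteroatom lone pair (2) give 6 π electrons. That satisfies 4n+2 with n=1, so it is aromatic (thiophene).
The fused 6/6-membered bicyclic (with one nitrogen) is a single π system with 10 sp² atoms and 10 π electrons from ring double bonds. 10 = 4(2)+2, so the system is aromatic and both rings count as aromatic (quinoline).
The 4-membered ring has only sp² ring atoms; a planar conformation would have a fully conjugated π system of 4 electrons. But 4 = 4(1), which is 4n not 4n+2, so it is not aromatic (cyclobutadiene) — cyclobutadiene is antiaromatic and distorts to a rectangle.
3 of the 5 rings are aromatic. Total: 3.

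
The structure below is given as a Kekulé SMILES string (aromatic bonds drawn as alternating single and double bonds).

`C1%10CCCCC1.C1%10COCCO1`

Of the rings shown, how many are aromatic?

The SMILES encodes a six-membered saturated carbon ring; a six-membered saturated ring with oxygens at positions 1 and 4.
The 6-membered ring has only sp³ atoms, so it is not fully conjugated — not aromatic (cyclohexane).
The 6-membered ring with two oxygens (1,4) has only sp³ atoms, so it is not fully conjugated — not aromatic (1,4-dioxane).
None of the rings are aromatic. Total: 0.

0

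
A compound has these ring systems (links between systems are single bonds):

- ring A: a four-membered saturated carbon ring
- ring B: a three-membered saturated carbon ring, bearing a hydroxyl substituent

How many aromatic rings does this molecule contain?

0

Ring A has only sp³ atoms, so it is not fully conjugated — not aromatic (cyclobutane).
Ring B has only sp³ atoms, so it is not fully conjugated — not aromatic (cyclopropane).
No ring is aromatic. Total: 0.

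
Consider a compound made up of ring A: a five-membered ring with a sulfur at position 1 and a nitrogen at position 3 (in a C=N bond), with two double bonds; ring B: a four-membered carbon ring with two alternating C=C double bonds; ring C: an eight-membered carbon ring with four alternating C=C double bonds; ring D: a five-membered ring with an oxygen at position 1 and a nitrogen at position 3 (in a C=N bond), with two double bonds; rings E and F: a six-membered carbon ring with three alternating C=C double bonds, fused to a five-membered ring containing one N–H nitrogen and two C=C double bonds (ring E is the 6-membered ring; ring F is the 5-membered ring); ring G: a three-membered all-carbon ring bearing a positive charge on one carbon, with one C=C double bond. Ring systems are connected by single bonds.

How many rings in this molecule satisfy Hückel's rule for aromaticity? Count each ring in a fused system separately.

Ring A has a continuous p-orbital overlap around the ring; 2 ring double bonds (4 π electrons) plus a heteroatom lone pair (2) give 6 π electrons. Since 6 = 4n+2 (n=1), ring A is aromatic (thiazole).
Ring B has only sp² ring atoms; a planar conformation would have a fully conjugated π system of 4 electrons. But 4 = 4(1), which is 4n not 4n+2, so ring B is not aromatic (cyclobutadiene) — cyclobutadiene is antiaromatic and distorts to a rectangle.
Ring C has only sp² ring atoms; a planar conformation would have a fully conjugated π system of 8 electrons. But 8 = 4(2), which is 4n not 4n+2, so ring C is not aromatic (cyclooctatetraene) — cyclooctatetraene distorts into a non-planar tub to avoid antiaromaticity.
Ring D is fully conjugated (every ring atom contributes a p orbital); 2 ring double bonds (4 π electrons) plus a heteroatom lone pair (2) give 6 π electrons. Since 6 = 4n+2 (n=1), ring D is aromatic (oxazole).
Rings E and F form a fused bicyclic system (with one N–H) with 9 sp² atoms and 10 π electrons from ring double bonds plus a heteroatom lone pair. 10 = 4(2)+2, so the system is aromatic and both rings count as aromatic (indole).
Ring G has a continuous p-orbital overlap around the ring; 1 ring double bond (2 π electrons) plus the carbocation's empty p orbital (0, but keeps the ring conjugated) give 2 π electrons. 2 = 4(0)+2, so ring G is aromatic (cyclopropenyl cation).
Aromatic: A, D, E, F, G. Total: 5.

5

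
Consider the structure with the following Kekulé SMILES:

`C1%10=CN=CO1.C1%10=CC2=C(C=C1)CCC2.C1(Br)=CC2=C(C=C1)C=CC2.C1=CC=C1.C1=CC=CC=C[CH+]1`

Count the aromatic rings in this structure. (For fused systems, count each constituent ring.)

The SMILES encodes a five-membered ring with an oxygen at position 1 and a nitrogen at position 3 (in a C=N bond), with two double bonds; a six-membered carbon ring with three alternating C=C double bonds, fused to a saturated five-membered carbon ring; a six-membered carbon ring with three alternating C=C double bonds, fused to a five-membered carbon ring containing one C=C double bond and one sp³ carbon; a four-membered carbon ring with two alternating C=C double bonds; a seven-membered all-carbon ring bearing a positive charge on one carbon, with three C=C double bonds.
The 5-membered ring with one oxygen and one =N– has a continuous p-orbital overlap around the ring; 2 ring double bonds (4 π electrons) plus a heteroatom lone pair (2) give 6 π electrons. 6 = 4(1)+2, so it is aromatic (oxazole).
The 6-membered ring is fully conjugated (every ring atom contributes a p orbital); 3 ring double bonds give 6 π electrons. That satisfies 4n+2 with n=1, so it is aromatic (benzene ring).
The 5-membered ring has three sp³ carbons, so it is not fully conjugated — not aromatic (cyclopentane ring).
The second 6-membered ring has a continuous p-orbital overlap around the ring; 3 ring double bonds give 6 π electrons. Since 6 = 4n+2 (n=1), it is aromatic (benzene ring).
The second 5-membered ring has one sp³ carbon, so it is not fully conjugated — not aromatic (cyclopentene ring).
The 4-membered ring has only sp² ring atoms; a planar conformation would have a fully conjugated π system of 4 electrons. But 4 = 4(1), which is 4n not 4n+2, so it is not aromatic (cyclobutadiene) — cyclobutadiene is antiaromatic and distorts to a rectangle.
The 7-membered ring is planar and fully conjugated; 3 ring double bonds (6 π electrons) plus the carbocation's empty p orbital (0, but keeps the ring conjugated) give 6 π electrons. 6 = 4(1)+2, so it is aromatic (tropylium cation).
4 of the 7 rings are aromatic. Total: 4.

4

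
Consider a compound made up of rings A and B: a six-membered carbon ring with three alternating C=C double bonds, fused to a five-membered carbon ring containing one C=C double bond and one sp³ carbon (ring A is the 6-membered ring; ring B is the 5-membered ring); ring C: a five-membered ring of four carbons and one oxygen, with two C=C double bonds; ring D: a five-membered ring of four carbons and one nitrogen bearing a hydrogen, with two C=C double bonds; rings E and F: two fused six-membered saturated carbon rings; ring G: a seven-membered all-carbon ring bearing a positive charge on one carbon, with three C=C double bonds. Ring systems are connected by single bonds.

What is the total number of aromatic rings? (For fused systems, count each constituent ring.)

Ring A has a continuous p-orbital overlap around the ring; 3 ring double bonds give 6 π electrons. That satisfies 4n+2 with n=1, so ring A is aromatic (benzene ring).
Ring B has one sp³ carbon, so it is not fully conjugated — not aromatic (cyclopentene ring).
Ring C has a continuous p-orbital overlap around the ring; 2 ring double bonds (4 π electrons) plus a heteroatom lone pair (2) give 6 π electrons. Since 6 = 4n+2 (n=1), ring C is aromatic (furan).
Ring D is fully conjugated (every ring atom contributes a p orbital); 2 ring double bonds (4 π electrons) plus a heteroatom lone pair (2) give 6 π electrons. 6 = 4(1)+2, so ring D is aromatic (pyrrole).
Ring E has only sp³ atoms, so it is not fully conjugated — not aromatic (cyclohexane ring).
Ring F has only sp³ atoms, so it is not fully conjugated — not aromatic (cyclohexane ring).
Ring G is planar and fully conjugated; 3 ring double bonds (6 π electrons) plus the carbocation's empty p orbital (0, but keeps the ring conjugated) give 6 π electrons. That satisfies 4n+2 with n=1, so ring G is aromatic (tropylium cation).
Aromatic: A, C, D, G. Total: 4.

4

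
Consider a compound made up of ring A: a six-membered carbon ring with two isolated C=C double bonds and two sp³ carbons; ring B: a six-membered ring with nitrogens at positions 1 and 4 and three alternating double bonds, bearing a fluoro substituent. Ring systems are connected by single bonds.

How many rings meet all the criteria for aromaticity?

1

Ring A has two sp³ carbons, so it is not fully conjugated — not aromatic (1,4-cyclohexadiene).
Ring B is planar and fully conjugated; 3 ring double bonds give 6 π electrons. 6 = 4(1)+2, so ring B is aromatic (pyrazine).
Aromatic: B. Total: 1.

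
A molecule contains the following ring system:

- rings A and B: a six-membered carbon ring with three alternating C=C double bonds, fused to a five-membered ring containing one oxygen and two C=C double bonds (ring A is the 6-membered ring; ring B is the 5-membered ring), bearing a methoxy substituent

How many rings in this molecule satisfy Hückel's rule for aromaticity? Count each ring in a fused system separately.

Rings A and B form a fused bicyclic system (with one oxygen) with 9 sp² atoms and 10 π electrons from ring double bonds plus a heteroatom lone pair. 10 = 4(2)+2, so the system is aromatic and both rings count as aromatic (benzofuran).
Aromatic: A, B. Total: 2.

2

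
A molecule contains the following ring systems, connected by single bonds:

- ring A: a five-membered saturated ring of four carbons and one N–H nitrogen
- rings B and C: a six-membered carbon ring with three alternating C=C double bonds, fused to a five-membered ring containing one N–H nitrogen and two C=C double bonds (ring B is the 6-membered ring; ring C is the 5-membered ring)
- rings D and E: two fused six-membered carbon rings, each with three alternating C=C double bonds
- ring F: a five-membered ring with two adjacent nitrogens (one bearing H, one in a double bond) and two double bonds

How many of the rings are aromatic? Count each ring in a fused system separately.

Ring A has only sp³ atoms, so it is not fully conjugated — not aromatic (pyrrolidine).
Rings B and C form a fused bicyclic system (with one N–H) with 9 sp² atoms and 10 π electrons from ring double bonds plus a heteroatom lone pair. 10 = 4(2)+2, so the system is aromatic and both rings count as aromatic (indole).
Rings D and E form a fused bicyclic system with 10 sp² atoms and 10 π electrons from ring double bonds. 10 = 4(2)+2, so the system is aromatic and both rings count as aromatic (naphthalene).
Ring F has a continuous p-orbital overlap around the ring; 2 ring double bonds (4 π electrons) plus a heteroatom lone pair (2) give 6 π electrons. 6 = 4(1)+2, so ring F is aromatic (pyrazole).
Aromatic: B, C, D, E, F. Total: 5.

5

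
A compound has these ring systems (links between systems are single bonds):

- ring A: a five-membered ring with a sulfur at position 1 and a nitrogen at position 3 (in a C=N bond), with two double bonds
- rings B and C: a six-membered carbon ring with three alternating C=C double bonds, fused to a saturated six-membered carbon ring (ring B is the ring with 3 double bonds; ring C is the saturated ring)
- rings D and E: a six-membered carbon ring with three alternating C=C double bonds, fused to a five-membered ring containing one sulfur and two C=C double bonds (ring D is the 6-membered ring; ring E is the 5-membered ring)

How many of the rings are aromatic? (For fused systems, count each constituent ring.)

Ring A is planar and fully conjugated; 2 ring double bonds (4 π electrons) plus a heteroatom lone pair (2) give 6 π electrons. That satisfies 4n+2 with n=1, so ring A is aromatic (thiazole).
Ring B is fully conjugated (every ring atom contributes a p orbital); 3 ring double bonds give 6 π electrons. 6 = 4(1)+2, so ring B is aromatic (benzene ring).
Ring C has four sp³ carbons, so it is not fully conjugated — not aromatic (cyclohexane ring).
Rings D and E form a fused bicyclic system (with one sulfur) with 9 sp² atoms and 10 π electrons from ring double bonds plus a heteroatom lone pair. 10 = 4(2)+2, so the system is aromatic and both rings count as aromatic (benzothiophene).
Aromatic: A, B, D, E. Total: 4.

4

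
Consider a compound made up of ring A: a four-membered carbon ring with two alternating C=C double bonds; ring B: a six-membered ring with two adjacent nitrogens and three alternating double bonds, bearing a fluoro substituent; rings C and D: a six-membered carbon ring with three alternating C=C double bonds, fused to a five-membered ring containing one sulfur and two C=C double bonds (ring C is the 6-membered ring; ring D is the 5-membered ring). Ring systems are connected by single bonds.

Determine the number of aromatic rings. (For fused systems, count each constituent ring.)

3

Ring A has only sp² ring atoms; a planar conformation would have a fully conjugated π system of 4 electrons. But 4 = 4(1), which is 4n not 4n+2, so ring A is not aromatic (cyclobutadiene) — cyclobutadiene is antiaromatic and distorts to a rectangle.
Ring B is planar and fully conjugated; 3 ring double bonds give 6 π electrons. 6 = 4(1)+2, so ring B is aromatic (pyridazine).
Rings C and D form a fused bicyclic system (with one sulfur) with 9 sp² atoms and 10 π electrons from ring double bonds plus a heteroatom lone pair. 10 = 4(2)+2, so the system is aromatic and both rings count as aromatic (benzothiophene).
Aromatic: B, C, D. Total: 3.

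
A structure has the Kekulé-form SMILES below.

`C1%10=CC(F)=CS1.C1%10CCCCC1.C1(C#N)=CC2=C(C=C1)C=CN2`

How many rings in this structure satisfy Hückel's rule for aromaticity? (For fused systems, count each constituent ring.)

3

The SMILES encodes a five-membered ring of four carbons and one sulfur, with two C=C double bonds; a six-membered saturated carbon ring; a six-membered carbon ring with three alternating C=C double bonds, fused to a five-membered ring containing one N–H nitrogen and two C=C double bonds.
The 5-membered ring with one sulfur is fully conjugated (every ring atom contributes a p orbital); 2 ring double bonds (4 π electrons) plus a heteroatom lone pair (2) give 6 π electrons. Since 6 = 4n+2 (n=1), it is aromatic (thiophene).
The 6-membered ring has only sp³ atoms, so it is not fully conjugated — not aromatic (cyclohexane).
The fused 6/5-membered bicyclic (with one N–H) is a single π system with 9 sp² atoms and 10 π electrons from ring double bonds plus a heteroatom lone pair. 10 = 4(2)+2, so the system is aromatic and both rings count as aromatic (indole).
3 of the 4 rings are aromatic. Total: 3.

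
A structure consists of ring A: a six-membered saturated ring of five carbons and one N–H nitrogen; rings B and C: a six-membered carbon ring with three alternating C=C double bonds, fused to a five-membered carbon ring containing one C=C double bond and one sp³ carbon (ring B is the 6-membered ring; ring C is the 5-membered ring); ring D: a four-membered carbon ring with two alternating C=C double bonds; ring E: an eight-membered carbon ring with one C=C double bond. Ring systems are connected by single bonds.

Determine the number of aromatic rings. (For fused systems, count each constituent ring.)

1

Ring A has only sp³ atoms, so it is not fully conjugated — not aromatic (piperidine).
Ring B has a continuous p-orbital overlap around the ring; 3 ring double bonds give 6 π electrons. That satisfies 4n+2 with n=1, so ring B is aromatic (benzene ring).
Ring C has one sp³ carbon, so it is not fully conjugated — not aromatic (cyclopentene ring).
Ring D has only sp² ring atoms; a planar conformation would have a fully conjugated π system of 4 electrons. But 4 = 4(1), which is 4n not 4n+2, so ring D is not aromatic (cyclobutadiene) — cyclobutadiene is antiaromatic and distorts to a rectangle.
Ring E has six sp³ carbons, so it is not fully conjugated — not aromatic (cyclooctene).
Aromatic: B. Total: 1.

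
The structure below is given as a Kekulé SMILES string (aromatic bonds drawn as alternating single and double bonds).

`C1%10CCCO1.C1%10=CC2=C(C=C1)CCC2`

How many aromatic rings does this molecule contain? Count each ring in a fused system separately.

The SMILES encodes a five-membered saturated ring of four carbons and one oxygen; a six-membered carbon ring with three alternating C=C double bonds, fused to a saturated five-membered carbon ring.
The 5-membered ring with one oxygen has only sp³ atoms, so it is not fully conjugated — not aromatic (tetrahydrofuran).
The 6-membered ring has a continuous p-orbital overlap around the ring; 3 ring double bonds give 6 π electrons. 6 = 4(1)+2, so it is aromatic (benzene ring).
The 5-membered ring has three sp³ carbons, so it is not fully conjugated — not aromatic (cyclopentane ring).
1 of the 3 rings is aromatic. Total: 1.

1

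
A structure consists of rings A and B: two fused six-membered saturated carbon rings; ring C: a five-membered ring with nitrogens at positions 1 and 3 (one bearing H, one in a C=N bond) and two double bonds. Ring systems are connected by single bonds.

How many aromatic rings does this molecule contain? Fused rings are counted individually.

Ring A has only sp³ atoms, so it is not fully conjugated — not aromatic (cyclohexane ring).
Ring B has only sp³ atoms, so it is not fully conjugated — not aromatic (cyclohexane ring).
Ring C has a continuous p-orbital overlap around the ring; 2 ring double bonds (4 π electrons) plus a heteroatom lone pair (2) give 6 π electrons. Since 6 = 4n+2 (n=1), ring C is aromatic (imidazole).
Aromatic: C. Total: 1.

1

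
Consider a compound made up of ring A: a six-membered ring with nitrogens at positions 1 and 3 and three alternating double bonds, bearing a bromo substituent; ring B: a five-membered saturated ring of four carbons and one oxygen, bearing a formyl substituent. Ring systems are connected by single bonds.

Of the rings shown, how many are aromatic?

Ring A is planar and fully conjugated; 3 ring double bonds give 6 π electrons. Since 6 = 4n+2 (n=1), ring A is aromatic (pyrimidine).
Ring B has only sp³ atoms, so it is not fully conjugated — not aromatic (tetrahydrofuran).
Aromatic: A. Total: 1.

1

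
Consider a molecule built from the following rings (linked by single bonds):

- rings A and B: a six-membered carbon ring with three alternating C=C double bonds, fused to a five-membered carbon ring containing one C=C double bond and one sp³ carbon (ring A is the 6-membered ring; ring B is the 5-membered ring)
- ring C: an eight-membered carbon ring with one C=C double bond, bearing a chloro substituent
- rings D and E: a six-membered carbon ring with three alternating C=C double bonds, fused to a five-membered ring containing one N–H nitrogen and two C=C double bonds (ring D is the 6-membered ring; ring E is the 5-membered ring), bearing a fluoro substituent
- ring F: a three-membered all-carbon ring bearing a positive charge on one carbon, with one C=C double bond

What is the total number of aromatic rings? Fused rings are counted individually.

4

Ring A is planar and fully conjugated; 3 ring double bonds give 6 π electrons. 6 = 4(1)+2, so ring A is aromatic (benzene ring).
Ring B has one sp³ carbon, so it is not fully conjugated — not aromatic (cyclopentene ring).
Ring C has six sp³ carbons, so it is not fully conjugated — not aromatic (cyclooctene).
Rings D and E form a fused bicyclic system (with one N–H) with 9 sp² atoms and 10 π electrons from ring double bonds plus a heteroatom lone pair. 10 = 4(2)+2, so the system is aromatic and both rings count as aromatic (indole).
Ring F has a continuous p-orbital overlap around the ring; 1 ring double bond (2 π electrons) plus the carbocation's empty p orbital (0, but keeps the ring conjugated) give 2 π electrons. Since 2 = 4n+2 (n=0), ring F is aromatic (cyclopropenyl cation).
Aromatic: A, D, E, F. Total: 4.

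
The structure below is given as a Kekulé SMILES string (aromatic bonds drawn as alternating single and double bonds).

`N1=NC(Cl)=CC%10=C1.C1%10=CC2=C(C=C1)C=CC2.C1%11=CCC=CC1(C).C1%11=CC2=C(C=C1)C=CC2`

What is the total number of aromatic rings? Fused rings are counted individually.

3

The SMILES encodes a six-membered ring with two adjacent nitrogens and three alternating double bonds; a six-membered carbon ring with three alternating C=C double bonds, fused to a five-membered carbon ring containing one C=C double bond and one sp³ carbon; a six-membered carbon ring with two isolated C=C double bonds and two sp³ carbons; a six-membered carbon ring with three alternating C=C double bonds, fused to a five-membered carbon ring containing one C=C double bond and one sp³ carbon.
The 6-membered ring with two nitrogens (1,2) is fully conjugated (every ring atom contributes a p orbital); 3 ring double bonds give 6 π electrons. 6 = 4(1)+2, so it is aromatic (pyridazine).
The 6-membered ring has a continuous p-orbital overlap around the ring; 3 ring double bonds give 6 π electrons. That satisfies 4n+2 with n=1, so it is aromatic (benzene ring).
The 5-membered ring has one sp³ carbon, so it is not fully conjugated — not aromatic (cyclopentene ring).
The second 6-membered ring has two sp³ carbons, so it is not fully conjugated — not aromatic (1,4-cyclohexadiene).
The third 6-membered ring is planar and fully conjugated; 3 ring double bonds give 6 π electrons. That satisfies 4n+2 with n=1, so it is aromatic (benzene ring).
The second 5-membered ring has one sp³ carbon, so it is not fully conjugated — not aromatic (cyclopentene ring).
3 of the 6 rings are aromatic. Total: 3.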